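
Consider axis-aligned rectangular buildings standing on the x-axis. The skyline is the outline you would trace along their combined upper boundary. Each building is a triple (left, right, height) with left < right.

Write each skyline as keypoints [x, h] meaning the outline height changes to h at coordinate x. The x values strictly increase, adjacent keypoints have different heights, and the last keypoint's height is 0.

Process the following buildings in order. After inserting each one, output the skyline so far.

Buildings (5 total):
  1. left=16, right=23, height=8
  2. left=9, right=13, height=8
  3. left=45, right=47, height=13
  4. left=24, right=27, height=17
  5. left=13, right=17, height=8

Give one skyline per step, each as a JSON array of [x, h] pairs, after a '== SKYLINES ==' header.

== SKYLINES ==
[[16,8],[23,0]]
[[9,8],[13,0],[16,8],[23,0]]
[[9,8],[13,0],[16,8],[23,0],[45,13],[47,0]]
[[9,8],[13,0],[16,8],[23,0],[24,17],[27,0],[45,13],[47,0]]
[[9,8],[23,0],[24,17],[27,0],[45,13],[47,0]]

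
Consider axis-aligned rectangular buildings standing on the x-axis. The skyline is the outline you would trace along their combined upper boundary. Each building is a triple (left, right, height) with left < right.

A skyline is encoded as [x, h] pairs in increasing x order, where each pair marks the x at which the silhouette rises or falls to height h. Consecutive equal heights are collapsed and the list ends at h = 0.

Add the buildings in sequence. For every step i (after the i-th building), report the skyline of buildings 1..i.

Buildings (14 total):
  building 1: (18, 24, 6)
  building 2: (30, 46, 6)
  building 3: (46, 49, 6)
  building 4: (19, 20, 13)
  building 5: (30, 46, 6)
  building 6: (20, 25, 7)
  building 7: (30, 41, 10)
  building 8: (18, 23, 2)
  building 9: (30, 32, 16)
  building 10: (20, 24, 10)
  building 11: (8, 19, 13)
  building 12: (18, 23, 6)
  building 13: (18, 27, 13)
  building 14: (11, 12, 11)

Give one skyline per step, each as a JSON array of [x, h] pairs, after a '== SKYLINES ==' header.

== SKYLINES ==
[[18,6],[24,0]]
[[18,6],[24,0],[30,6],[46,0]]
[[18,6],[24,0],[30,6],[49,0]]
[[18,6],[19,13],[20,6],[24,0],[30,6],[49,0]]
[[18,6],[19,13],[20,6],[24,0],[30,6],[49,0]]
[[18,6],[19,13],[20,7],[25,0],[30,6],[49,0]]
[[18,6],[19,13],[20,7],[25,0],[30,10],[41,6],[49,0]]
[[18,6],[19,13],[20,7],[25,0],[30,10],[41,6],[49,0]]
[[18,6],[19,13],[20,7],[25,0],[30,16],[32,10],[41,6],[49,0]]
[[18,6],[19,13],[20,10],[24,7],[25,0],[30,16],[32,10],[41,6],[49,0]]
[[8,13],[20,10],[24,7],[25,0],[30,16],[32,10],[41,6],[49,0]]
[[8,13],[20,10],[24,7],[25,0],[30,16],[32,10],[41,6],[49,0]]
[[8,13],[27,0],[30,16],[32,10],[41,6],[49,0]]
[[8,13],[27,0],[30,16],[32,10],[41,6],[49,0]]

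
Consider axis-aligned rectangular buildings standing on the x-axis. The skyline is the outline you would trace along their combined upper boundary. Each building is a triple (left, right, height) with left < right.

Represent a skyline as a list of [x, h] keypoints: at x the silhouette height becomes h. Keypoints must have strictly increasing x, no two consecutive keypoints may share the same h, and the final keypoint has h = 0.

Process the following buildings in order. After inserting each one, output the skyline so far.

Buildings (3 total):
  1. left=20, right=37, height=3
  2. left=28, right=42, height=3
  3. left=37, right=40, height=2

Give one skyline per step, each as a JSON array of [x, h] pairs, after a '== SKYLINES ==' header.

== SKYLINES ==
[[20,3],[37,0]]
[[20,3],[42,0]]
[[20,3],[42,0]]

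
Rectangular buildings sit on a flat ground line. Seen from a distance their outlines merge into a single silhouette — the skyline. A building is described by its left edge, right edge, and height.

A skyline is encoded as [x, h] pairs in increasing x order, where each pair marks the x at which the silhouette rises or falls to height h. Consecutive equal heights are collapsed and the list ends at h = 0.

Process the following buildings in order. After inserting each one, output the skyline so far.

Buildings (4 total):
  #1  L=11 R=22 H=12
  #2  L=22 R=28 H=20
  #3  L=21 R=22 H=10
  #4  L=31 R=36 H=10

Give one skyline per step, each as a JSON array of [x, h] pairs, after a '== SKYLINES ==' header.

== SKYLINES ==
[[11,12],[22,0]]
[[11,12],[22,20],[28,0]]
[[11,12],[22,20],[28,0]]
[[11,12],[22,20],[28,0],[31,10],[36,0]]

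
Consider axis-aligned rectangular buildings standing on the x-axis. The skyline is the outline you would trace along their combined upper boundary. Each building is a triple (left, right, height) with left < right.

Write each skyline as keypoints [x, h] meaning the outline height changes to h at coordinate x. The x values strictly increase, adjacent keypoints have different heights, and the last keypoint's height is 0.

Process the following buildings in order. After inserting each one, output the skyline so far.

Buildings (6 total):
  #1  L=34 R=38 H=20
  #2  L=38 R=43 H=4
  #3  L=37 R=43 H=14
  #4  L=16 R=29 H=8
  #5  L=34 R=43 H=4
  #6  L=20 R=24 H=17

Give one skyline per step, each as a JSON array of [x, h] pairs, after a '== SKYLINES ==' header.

== SKYLINES ==
[[34,20],[38,0]]
[[34,20],[38,4],[43,0]]
[[34,20],[38,14],[43,0]]
[[16,8],[29,0],[34,20],[38,14],[43,0]]
[[16,8],[29,0],[34,20],[38,14],[43,0]]
[[16,8],[20,17],[24,8],[29,0],[34,20],[38,14],[43,0]]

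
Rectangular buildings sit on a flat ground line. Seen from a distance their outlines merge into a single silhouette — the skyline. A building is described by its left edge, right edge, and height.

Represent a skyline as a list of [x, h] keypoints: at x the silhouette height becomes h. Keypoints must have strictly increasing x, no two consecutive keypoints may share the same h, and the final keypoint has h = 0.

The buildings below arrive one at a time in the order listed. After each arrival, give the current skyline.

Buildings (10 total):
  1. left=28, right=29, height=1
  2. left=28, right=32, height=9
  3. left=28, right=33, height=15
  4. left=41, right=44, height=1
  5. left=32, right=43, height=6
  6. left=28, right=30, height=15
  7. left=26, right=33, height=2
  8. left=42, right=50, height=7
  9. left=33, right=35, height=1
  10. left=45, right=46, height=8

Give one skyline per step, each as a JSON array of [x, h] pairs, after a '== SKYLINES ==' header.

== SKYLINES ==
[[28,1],[29,0]]
[[28,9],[32,0]]
[[28,15],[33,0]]
[[28,15],[33,0],[41,1],[44,0]]
[[28,15],[33,6],[43,1],[44,0]]
[[28,15],[33,6],[43,1],[44,0]]
[[26,2],[28,15],[33,6],[43,1],[44,0]]
[[26,2],[28,15],[33,6],[42,7],[50,0]]
[[26,2],[28,15],[33,6],[42,7],[50,0]]
[[26,2],[28,15],[33,6],[42,7],[45,8],[46,7],[50,0]]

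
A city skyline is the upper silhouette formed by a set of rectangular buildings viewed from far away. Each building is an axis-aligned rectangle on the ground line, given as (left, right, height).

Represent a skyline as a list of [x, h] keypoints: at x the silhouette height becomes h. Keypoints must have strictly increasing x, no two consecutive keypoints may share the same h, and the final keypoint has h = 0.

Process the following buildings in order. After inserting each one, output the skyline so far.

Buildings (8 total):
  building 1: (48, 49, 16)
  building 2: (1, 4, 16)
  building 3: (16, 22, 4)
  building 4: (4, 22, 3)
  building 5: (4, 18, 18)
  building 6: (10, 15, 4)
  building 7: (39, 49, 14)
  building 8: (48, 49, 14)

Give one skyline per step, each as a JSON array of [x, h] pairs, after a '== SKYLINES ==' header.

== SKYLINES ==
[[48,16],[49,0]]
[[1,16],[4,0],[48,16],[49,0]]
[[1,16],[4,0],[16,4],[22,0],[48,16],[49,0]]
[[1,16],[4,3],[16,4],[22,0],[48,16],[49,0]]
[[1,16],[4,18],[18,4],[22,0],[48,16],[49,0]]
[[1,16],[4,18],[18,4],[22,0],[48,16],[49,0]]
[[1,16],[4,18],[18,4],[22,0],[39,14],[48,16],[49,0]]
[[1,16],[4,18],[18,4],[22,0],[39,14],[48,16],[49,0]]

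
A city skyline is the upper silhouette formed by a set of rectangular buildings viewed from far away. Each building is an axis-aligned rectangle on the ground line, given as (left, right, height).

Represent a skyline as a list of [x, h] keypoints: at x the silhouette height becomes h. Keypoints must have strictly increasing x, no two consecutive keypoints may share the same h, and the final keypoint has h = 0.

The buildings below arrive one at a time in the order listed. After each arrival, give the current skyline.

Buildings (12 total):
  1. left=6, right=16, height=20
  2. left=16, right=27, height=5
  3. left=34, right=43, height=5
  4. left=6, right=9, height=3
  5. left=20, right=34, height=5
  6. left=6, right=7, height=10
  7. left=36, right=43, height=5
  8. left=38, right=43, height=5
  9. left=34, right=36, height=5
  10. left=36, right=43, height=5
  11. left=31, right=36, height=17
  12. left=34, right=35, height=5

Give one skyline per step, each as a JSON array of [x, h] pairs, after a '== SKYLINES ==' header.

== SKYLINES ==
[[6,20],[16,0]]
[[6,20],[16,5],[27,0]]
[[6,20],[16,5],[27,0],[34,5],[43,0]]
[[6,20],[16,5],[27,0],[34,5],[43,0]]
[[6,20],[16,5],[43,0]]
[[6,20],[16,5],[43,0]]
[[6,20],[16,5],[43,0]]
[[6,20],[16,5],[43,0]]
[[6,20],[16,5],[43,0]]
[[6,20],[16,5],[43,0]]
[[6,20],[16,5],[31,17],[36,5],[43,0]]
[[6,20],[16,5],[31,17],[36,5],[43,0]]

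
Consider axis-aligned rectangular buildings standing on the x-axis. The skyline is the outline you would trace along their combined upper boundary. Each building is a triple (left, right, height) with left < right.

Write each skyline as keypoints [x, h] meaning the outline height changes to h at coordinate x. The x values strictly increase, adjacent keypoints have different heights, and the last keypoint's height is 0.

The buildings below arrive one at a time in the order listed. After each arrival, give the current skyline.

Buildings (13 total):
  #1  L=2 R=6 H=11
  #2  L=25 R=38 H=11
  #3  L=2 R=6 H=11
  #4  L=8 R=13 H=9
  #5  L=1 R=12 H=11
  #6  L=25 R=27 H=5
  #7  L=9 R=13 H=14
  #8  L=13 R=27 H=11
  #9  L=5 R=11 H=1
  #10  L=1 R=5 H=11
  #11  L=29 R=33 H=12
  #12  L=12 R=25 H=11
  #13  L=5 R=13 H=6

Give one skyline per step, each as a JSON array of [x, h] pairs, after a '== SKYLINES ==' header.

== SKYLINES ==
[[2,11],[6,0]]
[[2,11],[6,0],[25,11],[38,0]]
[[2,11],[6,0],[25,11],[38,0]]
[[2,11],[6,0],[8,9],[13,0],[25,11],[38,0]]
[[1,11],[12,9],[13,0],[25,11],[38,0]]
[[1,11],[12,9],[13,0],[25,11],[38,0]]
[[1,11],[9,14],[13,0],[25,11],[38,0]]
[[1,11],[9,14],[13,11],[38,0]]
[[1,11],[9,14],[13,11],[38,0]]
[[1,11],[9,14],[13,11],[38,0]]
[[1,11],[9,14],[13,11],[29,12],[33,11],[38,0]]
[[1,11],[9,14],[13,11],[29,12],[33,11],[38,0]]
[[1,11],[9,14],[13,11],[29,12],[33,11],[38,0]]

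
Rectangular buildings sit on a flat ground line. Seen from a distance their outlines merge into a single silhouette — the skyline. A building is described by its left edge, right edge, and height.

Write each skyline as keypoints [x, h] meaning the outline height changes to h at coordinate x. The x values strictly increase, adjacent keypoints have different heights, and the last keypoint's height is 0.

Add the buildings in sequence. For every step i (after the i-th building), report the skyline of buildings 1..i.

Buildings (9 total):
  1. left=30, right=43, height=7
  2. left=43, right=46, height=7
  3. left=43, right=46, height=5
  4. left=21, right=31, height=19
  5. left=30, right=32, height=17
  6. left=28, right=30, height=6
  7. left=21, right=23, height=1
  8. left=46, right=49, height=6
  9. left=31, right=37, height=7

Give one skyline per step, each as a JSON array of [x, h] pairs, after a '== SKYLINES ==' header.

== SKYLINES ==
[[30,7],[43,0]]
[[30,7],[46,0]]
[[30,7],[46,0]]
[[21,19],[31,7],[46,0]]
[[21,19],[31,17],[32,7],[46,0]]
[[21,19],[31,17],[32,7],[46,0]]
[[21,19],[31,17],[32,7],[46,0]]
[[21,19],[31,17],[32,7],[46,6],[49,0]]
[[21,19],[31,17],[32,7],[46,6],[49,0]]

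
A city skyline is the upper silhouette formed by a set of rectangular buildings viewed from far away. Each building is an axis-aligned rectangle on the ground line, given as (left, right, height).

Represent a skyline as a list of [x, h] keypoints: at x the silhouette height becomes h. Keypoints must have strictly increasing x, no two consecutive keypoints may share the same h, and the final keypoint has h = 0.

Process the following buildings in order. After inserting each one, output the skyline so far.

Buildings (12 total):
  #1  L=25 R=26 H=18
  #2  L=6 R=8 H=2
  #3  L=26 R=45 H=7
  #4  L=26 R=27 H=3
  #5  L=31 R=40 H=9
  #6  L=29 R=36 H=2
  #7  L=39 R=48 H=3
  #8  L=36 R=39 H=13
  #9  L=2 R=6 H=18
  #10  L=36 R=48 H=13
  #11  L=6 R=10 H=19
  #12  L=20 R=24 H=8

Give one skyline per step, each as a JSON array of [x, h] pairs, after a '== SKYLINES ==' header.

== SKYLINES ==
[[25,18],[26,0]]
[[6,2],[8,0],[25,18],[26,0]]
[[6,2],[8,0],[25,18],[26,7],[45,0]]
[[6,2],[8,0],[25,18],[26,7],[45,0]]
[[6,2],[8,0],[25,18],[26,7],[31,9],[40,7],[45,0]]
[[6,2],[8,0],[25,18],[26,7],[31,9],[40,7],[45,0]]
[[6,2],[8,0],[25,18],[26,7],[31,9],[40,7],[45,3],[48,0]]
[[6,2],[8,0],[25,18],[26,7],[31,9],[36,13],[39,9],[40,7],[45,3],[48,0]]
[[2,18],[6,2],[8,0],[25,18],[26,7],[31,9],[36,13],[39,9],[40,7],[45,3],[48,0]]
[[2,18],[6,2],[8,0],[25,18],[26,7],[31,9],[36,13],[48,0]]
[[2,18],[6,19],[10,0],[25,18],[26,7],[31,9],[36,13],[48,0]]
[[2,18],[6,19],[10,0],[20,8],[24,0],[25,18],[26,7],[31,9],[36,13],[48,0]]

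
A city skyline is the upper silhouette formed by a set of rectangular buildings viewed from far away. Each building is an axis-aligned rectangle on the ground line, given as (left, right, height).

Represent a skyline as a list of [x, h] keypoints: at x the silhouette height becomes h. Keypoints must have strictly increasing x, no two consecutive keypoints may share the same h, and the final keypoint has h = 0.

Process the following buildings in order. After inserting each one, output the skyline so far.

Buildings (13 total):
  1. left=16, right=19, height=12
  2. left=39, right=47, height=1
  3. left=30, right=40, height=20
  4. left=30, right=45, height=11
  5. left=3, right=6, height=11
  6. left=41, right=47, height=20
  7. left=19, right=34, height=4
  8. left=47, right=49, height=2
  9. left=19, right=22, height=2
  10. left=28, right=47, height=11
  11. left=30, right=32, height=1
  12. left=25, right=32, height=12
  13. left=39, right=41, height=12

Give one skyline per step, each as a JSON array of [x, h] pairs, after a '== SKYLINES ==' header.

== SKYLINES ==
[[16,12],[19,0]]
[[16,12],[19,0],[39,1],[47,0]]
[[16,12],[19,0],[30,20],[40,1],[47,0]]
[[16,12],[19,0],[30,20],[40,11],[45,1],[47,0]]
[[3,11],[6,0],[16,12],[19,0],[30,20],[40,11],[45,1],[47,0]]
[[3,11],[6,0],[16,12],[19,0],[30,20],[40,11],[41,20],[47,0]]
[[3,11],[6,0],[16,12],[19,4],[30,20],[40,11],[41,20],[47,0]]
[[3,11],[6,0],[16,12],[19,4],[30,20],[40,11],[41,20],[47,2],[49,0]]
[[3,11],[6,0],[16,12],[19,4],[30,20],[40,11],[41,20],[47,2],[49,0]]
[[3,11],[6,0],[16,12],[19,4],[28,11],[30,20],[40,11],[41,20],[47,2],[49,0]]
[[3,11],[6,0],[16,12],[19,4],[28,11],[30,20],[40,11],[41,20],[47,2],[49,0]]
[[3,11],[6,0],[16,12],[19,4],[25,12],[30,20],[40,11],[41,20],[47,2],[49,0]]
[[3,11],[6,0],[16,12],[19,4],[25,12],[30,20],[40,12],[41,20],[47,2],[49,0]]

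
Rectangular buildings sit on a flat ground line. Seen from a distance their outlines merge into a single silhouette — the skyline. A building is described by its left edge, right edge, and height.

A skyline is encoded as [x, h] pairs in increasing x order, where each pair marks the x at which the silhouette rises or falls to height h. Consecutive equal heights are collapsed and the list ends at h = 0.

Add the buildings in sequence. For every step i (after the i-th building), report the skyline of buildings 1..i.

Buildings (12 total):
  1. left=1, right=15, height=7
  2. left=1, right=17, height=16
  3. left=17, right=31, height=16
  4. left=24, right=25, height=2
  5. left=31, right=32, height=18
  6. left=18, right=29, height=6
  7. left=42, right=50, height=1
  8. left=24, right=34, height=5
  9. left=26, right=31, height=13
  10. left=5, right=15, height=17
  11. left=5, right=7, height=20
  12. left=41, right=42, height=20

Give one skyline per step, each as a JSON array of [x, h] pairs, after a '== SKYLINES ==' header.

== SKYLINES ==
[[1,7],[15,0]]
[[1,16],[17,0]]
[[1,16],[31,0]]
[[1,16],[31,0]]
[[1,16],[31,18],[32,0]]
[[1,16],[31,18],[32,0]]
[[1,16],[31,18],[32,0],[42,1],[50,0]]
[[1,16],[31,18],[32,5],[34,0],[42,1],[50,0]]
[[1,16],[31,18],[32,5],[34,0],[42,1],[50,0]]
[[1,16],[5,17],[15,16],[31,18],[32,5],[34,0],[42,1],[50,0]]
[[1,16],[5,20],[7,17],[15,16],[31,18],[32,5],[34,0],[42,1],[50,0]]
[[1,16],[5,20],[7,17],[15,16],[31,18],[32,5],[34,0],[41,20],[42,1],[50,0]]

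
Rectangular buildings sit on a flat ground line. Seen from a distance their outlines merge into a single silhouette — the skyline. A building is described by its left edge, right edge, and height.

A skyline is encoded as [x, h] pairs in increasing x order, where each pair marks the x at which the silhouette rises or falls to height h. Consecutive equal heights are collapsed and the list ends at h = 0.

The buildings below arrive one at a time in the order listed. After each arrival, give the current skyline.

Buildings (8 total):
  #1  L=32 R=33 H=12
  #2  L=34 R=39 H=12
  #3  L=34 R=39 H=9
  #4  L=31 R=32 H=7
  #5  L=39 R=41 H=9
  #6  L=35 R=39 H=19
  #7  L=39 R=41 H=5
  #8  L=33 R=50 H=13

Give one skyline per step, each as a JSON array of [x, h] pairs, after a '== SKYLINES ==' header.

== SKYLINES ==
[[32,12],[33,0]]
[[32,12],[33,0],[34,12],[39,0]]
[[32,12],[33,0],[34,12],[39,0]]
[[31,7],[32,12],[33,0],[34,12],[39,0]]
[[31,7],[32,12],[33,0],[34,12],[39,9],[41,0]]
[[31,7],[32,12],[33,0],[34,12],[35,19],[39,9],[41,0]]
[[31,7],[32,12],[33,0],[34,12],[35,19],[39,9],[41,0]]
[[31,7],[32,12],[33,13],[35,19],[39,13],[50,0]]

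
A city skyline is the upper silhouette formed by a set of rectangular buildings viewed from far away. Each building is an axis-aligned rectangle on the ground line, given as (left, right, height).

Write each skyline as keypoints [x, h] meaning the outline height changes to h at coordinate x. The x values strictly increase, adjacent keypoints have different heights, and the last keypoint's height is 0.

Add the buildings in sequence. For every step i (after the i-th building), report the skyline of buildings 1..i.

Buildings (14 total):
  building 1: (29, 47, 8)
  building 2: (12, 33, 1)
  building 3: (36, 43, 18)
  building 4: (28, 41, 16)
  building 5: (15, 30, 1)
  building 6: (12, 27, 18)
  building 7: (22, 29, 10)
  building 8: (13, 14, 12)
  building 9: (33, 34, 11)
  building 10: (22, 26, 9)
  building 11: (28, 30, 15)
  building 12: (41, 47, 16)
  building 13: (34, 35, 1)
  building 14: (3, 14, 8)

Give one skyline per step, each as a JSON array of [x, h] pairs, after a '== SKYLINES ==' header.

== SKYLINES ==
[[29,8],[47,0]]
[[12,1],[29,8],[47,0]]
[[12,1],[29,8],[36,18],[43,8],[47,0]]
[[12,1],[28,16],[36,18],[43,8],[47,0]]
[[12,1],[28,16],[36,18],[43,8],[47,0]]
[[12,18],[27,1],[28,16],[36,18],[43,8],[47,0]]
[[12,18],[27,10],[28,16],[36,18],[43,8],[47,0]]
[[12,18],[27,10],[28,16],[36,18],[43,8],[47,0]]
[[12,18],[27,10],[28,16],[36,18],[43,8],[47,0]]
[[12,18],[27,10],[28,16],[36,18],[43,8],[47,0]]
[[12,18],[27,10],[28,16],[36,18],[43,8],[47,0]]
[[12,18],[27,10],[28,16],[36,18],[43,16],[47,0]]
[[12,18],[27,10],[28,16],[36,18],[43,16],[47,0]]
[[3,8],[12,18],[27,10],[28,16],[36,18],[43,16],[47,0]]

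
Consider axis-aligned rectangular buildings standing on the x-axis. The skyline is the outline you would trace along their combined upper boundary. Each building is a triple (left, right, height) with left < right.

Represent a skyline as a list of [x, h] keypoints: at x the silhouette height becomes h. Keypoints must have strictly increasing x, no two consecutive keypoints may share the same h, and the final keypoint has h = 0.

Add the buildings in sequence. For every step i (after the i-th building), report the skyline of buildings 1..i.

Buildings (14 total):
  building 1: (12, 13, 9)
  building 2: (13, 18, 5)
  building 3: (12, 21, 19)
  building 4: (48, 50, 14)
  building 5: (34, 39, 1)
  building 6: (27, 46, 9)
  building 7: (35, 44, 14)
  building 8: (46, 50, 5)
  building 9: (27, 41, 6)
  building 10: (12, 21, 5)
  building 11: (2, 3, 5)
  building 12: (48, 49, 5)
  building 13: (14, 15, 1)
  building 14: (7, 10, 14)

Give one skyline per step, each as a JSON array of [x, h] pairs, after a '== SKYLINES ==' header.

== SKYLINES ==
[[12,9],[13,0]]
[[12,9],[13,5],[18,0]]
[[12,19],[21,0]]
[[12,19],[21,0],[48,14],[50,0]]
[[12,19],[21,0],[34,1],[39,0],[48,14],[50,0]]
[[12,19],[21,0],[27,9],[46,0],[48,14],[50,0]]
[[12,19],[21,0],[27,9],[35,14],[44,9],[46,0],[48,14],[50,0]]
[[12,19],[21,0],[27,9],[35,14],[44,9],[46,5],[48,14],[50,0]]
[[12,19],[21,0],[27,9],[35,14],[44,9],[46,5],[48,14],[50,0]]
[[12,19],[21,0],[27,9],[35,14],[44,9],[46,5],[48,14],[50,0]]
[[2,5],[3,0],[12,19],[21,0],[27,9],[35,14],[44,9],[46,5],[48,14],[50,0]]
[[2,5],[3,0],[12,19],[21,0],[27,9],[35,14],[44,9],[46,5],[48,14],[50,0]]
[[2,5],[3,0],[12,19],[21,0],[27,9],[35,14],[44,9],[46,5],[48,14],[50,0]]
[[2,5],[3,0],[7,14],[10,0],[12,19],[21,0],[27,9],[35,14],[44,9],[46,5],[48,14],[50,0]]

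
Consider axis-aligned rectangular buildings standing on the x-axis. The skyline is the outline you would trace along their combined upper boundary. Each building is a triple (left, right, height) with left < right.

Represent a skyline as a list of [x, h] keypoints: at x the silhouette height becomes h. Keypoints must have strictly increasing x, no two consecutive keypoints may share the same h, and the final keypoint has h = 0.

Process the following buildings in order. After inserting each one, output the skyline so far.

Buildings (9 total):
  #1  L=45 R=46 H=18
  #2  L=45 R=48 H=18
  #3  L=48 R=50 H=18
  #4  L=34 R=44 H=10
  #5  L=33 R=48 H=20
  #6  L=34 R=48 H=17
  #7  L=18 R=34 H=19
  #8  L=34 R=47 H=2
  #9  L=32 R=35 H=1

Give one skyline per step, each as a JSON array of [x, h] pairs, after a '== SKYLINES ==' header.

== SKYLINES ==
[[45,18],[46,0]]
[[45,18],[48,0]]
[[45,18],[50,0]]
[[34,10],[44,0],[45,18],[50,0]]
[[33,20],[48,18],[50,0]]
[[33,20],[48,18],[50,0]]
[[18,19],[33,20],[48,18],[50,0]]
[[18,19],[33,20],[48,18],[50,0]]
[[18,19],[33,20],[48,18],[50,0]]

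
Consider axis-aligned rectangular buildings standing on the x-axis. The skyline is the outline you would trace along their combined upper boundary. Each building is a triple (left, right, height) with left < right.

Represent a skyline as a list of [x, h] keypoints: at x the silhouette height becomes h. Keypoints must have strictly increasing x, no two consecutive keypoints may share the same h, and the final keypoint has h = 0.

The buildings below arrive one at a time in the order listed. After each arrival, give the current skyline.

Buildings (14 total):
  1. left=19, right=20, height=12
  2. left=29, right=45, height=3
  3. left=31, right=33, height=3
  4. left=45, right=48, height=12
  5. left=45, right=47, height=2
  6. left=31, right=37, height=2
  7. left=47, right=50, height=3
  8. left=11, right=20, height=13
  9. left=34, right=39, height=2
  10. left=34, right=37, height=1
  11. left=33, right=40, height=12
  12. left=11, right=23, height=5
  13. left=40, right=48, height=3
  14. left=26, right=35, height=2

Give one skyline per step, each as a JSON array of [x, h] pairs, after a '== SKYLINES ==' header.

== SKYLINES ==
[[19,12],[20,0]]
[[19,12],[20,0],[29,3],[45,0]]
[[19,12],[20,0],[29,3],[45,0]]
[[19,12],[20,0],[29,3],[45,12],[48,0]]
[[19,12],[20,0],[29,3],[45,12],[48,0]]
[[19,12],[20,0],[29,3],[45,12],[48,0]]
[[19,12],[20,0],[29,3],[45,12],[48,3],[50,0]]
[[11,13],[20,0],[29,3],[45,12],[48,3],[50,0]]
[[11,13],[20,0],[29,3],[45,12],[48,3],[50,0]]
[[11,13],[20,0],[29,3],[45,12],[48,3],[50,0]]
[[11,13],[20,0],[29,3],[33,12],[40,3],[45,12],[48,3],[50,0]]
[[11,13],[20,5],[23,0],[29,3],[33,12],[40,3],[45,12],[48,3],[50,0]]
[[11,13],[20,5],[23,0],[29,3],[33,12],[40,3],[45,12],[48,3],[50,0]]
[[11,13],[20,5],[23,0],[26,2],[29,3],[33,12],[40,3],[45,12],[48,3],[50,0]]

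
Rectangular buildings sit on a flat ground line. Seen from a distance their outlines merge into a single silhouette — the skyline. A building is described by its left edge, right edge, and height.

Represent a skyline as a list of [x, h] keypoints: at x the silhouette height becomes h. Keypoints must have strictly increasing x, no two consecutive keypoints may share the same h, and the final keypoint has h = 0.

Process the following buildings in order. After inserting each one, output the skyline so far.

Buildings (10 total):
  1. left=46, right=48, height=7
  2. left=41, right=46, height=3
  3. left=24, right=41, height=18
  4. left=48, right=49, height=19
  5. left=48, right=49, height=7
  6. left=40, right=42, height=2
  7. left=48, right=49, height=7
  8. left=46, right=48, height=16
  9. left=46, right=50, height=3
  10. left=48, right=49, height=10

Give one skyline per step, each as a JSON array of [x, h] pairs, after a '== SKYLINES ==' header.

== SKYLINES ==
[[46,7],[48,0]]
[[41,3],[46,7],[48,0]]
[[24,18],[41,3],[46,7],[48,0]]
[[24,18],[41,3],[46,7],[48,19],[49,0]]
[[24,18],[41,3],[46,7],[48,19],[49,0]]
[[24,18],[41,3],[46,7],[48,19],[49,0]]
[[24,18],[41,3],[46,7],[48,19],[49,0]]
[[24,18],[41,3],[46,16],[48,19],[49,0]]
[[24,18],[41,3],[46,16],[48,19],[49,3],[50,0]]
[[24,18],[41,3],[46,16],[48,19],[49,3],[50,0]]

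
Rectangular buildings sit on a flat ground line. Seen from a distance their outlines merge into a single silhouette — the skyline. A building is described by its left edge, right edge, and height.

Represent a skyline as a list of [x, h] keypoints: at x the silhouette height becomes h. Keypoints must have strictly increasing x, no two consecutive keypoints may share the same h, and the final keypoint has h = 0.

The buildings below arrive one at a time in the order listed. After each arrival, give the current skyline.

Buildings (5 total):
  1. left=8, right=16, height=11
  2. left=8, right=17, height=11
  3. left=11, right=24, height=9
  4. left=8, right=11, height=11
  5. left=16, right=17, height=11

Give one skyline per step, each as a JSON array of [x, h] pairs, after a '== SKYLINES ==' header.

== SKYLINES ==
[[8,11],[16,0]]
[[8,11],[17,0]]
[[8,11],[17,9],[24,0]]
[[8,11],[17,9],[24,0]]
[[8,11],[17,9],[24,0]]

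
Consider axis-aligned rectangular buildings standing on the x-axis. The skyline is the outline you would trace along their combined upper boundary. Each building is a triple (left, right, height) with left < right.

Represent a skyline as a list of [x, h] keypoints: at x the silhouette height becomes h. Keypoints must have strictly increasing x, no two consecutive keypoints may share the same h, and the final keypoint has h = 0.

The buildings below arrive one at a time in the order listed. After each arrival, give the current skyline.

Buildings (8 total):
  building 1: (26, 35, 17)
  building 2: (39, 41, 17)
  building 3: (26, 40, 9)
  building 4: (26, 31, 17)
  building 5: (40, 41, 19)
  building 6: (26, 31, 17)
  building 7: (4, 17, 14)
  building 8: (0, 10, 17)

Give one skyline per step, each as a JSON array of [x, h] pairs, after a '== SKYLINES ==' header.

== SKYLINES ==
[[26,17],[35,0]]
[[26,17],[35,0],[39,17],[41,0]]
[[26,17],[35,9],[39,17],[41,0]]
[[26,17],[35,9],[39,17],[41,0]]
[[26,17],[35,9],[39,17],[40,19],[41,0]]
[[26,17],[35,9],[39,17],[40,19],[41,0]]
[[4,14],[17,0],[26,17],[35,9],[39,17],[40,19],[41,0]]
[[0,17],[10,14],[17,0],[26,17],[35,9],[39,17],[40,19],[41,0]]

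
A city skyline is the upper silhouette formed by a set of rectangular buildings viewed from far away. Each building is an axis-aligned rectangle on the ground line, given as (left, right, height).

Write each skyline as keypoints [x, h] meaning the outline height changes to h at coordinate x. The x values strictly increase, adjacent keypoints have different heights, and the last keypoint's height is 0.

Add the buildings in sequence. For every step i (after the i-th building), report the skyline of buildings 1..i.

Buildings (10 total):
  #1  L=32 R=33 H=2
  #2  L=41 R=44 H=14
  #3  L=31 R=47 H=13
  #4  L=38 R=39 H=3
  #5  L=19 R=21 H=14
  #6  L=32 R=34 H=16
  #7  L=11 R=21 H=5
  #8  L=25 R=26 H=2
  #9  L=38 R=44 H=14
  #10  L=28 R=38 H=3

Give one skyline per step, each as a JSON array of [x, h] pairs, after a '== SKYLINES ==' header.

== SKYLINES ==
[[32,2],[33,0]]
[[32,2],[33,0],[41,14],[44,0]]
[[31,13],[41,14],[44,13],[47,0]]
[[31,13],[41,14],[44,13],[47,0]]
[[19,14],[21,0],[31,13],[41,14],[44,13],[47,0]]
[[19,14],[21,0],[31,13],[32,16],[34,13],[41,14],[44,13],[47,0]]
[[11,5],[19,14],[21,0],[31,13],[32,16],[34,13],[41,14],[44,13],[47,0]]
[[11,5],[19,14],[21,0],[25,2],[26,0],[31,13],[32,16],[34,13],[41,14],[44,13],[47,0]]
[[11,5],[19,14],[21,0],[25,2],[26,0],[31,13],[32,16],[34,13],[38,14],[44,13],[47,0]]
[[11,5],[19,14],[21,0],[25,2],[26,0],[28,3],[31,13],[32,16],[34,13],[38,14],[44,13],[47,0]]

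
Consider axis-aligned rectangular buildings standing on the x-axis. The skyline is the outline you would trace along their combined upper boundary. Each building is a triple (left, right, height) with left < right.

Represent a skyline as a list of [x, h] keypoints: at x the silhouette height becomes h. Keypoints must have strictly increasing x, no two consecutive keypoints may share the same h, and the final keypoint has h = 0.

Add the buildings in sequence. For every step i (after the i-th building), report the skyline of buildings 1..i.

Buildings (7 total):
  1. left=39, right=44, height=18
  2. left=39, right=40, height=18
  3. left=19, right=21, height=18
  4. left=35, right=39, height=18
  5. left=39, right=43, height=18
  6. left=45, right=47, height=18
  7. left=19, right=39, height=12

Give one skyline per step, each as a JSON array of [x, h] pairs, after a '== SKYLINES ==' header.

== SKYLINES ==
[[39,18],[44,0]]
[[39,18],[44,0]]
[[19,18],[21,0],[39,18],[44,0]]
[[19,18],[21,0],[35,18],[44,0]]
[[19,18],[21,0],[35,18],[44,0]]
[[19,18],[21,0],[35,18],[44,0],[45,18],[47,0]]
[[19,18],[21,12],[35,18],[44,0],[45,18],[47,0]]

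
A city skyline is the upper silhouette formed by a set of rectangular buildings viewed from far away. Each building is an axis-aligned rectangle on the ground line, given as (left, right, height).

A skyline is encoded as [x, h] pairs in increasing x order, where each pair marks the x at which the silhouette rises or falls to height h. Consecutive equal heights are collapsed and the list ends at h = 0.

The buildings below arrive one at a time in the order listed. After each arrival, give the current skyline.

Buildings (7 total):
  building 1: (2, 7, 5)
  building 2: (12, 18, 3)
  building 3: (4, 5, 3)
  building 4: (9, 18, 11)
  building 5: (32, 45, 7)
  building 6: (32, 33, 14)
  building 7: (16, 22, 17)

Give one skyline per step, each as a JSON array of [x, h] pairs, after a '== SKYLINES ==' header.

== SKYLINES ==
[[2,5],[7,0]]
[[2,5],[7,0],[12,3],[18,0]]
[[2,5],[7,0],[12,3],[18,0]]
[[2,5],[7,0],[9,11],[18,0]]
[[2,5],[7,0],[9,11],[18,0],[32,7],[45,0]]
[[2,5],[7,0],[9,11],[18,0],[32,14],[33,7],[45,0]]
[[2,5],[7,0],[9,11],[16,17],[22,0],[32,14],[33,7],[45,0]]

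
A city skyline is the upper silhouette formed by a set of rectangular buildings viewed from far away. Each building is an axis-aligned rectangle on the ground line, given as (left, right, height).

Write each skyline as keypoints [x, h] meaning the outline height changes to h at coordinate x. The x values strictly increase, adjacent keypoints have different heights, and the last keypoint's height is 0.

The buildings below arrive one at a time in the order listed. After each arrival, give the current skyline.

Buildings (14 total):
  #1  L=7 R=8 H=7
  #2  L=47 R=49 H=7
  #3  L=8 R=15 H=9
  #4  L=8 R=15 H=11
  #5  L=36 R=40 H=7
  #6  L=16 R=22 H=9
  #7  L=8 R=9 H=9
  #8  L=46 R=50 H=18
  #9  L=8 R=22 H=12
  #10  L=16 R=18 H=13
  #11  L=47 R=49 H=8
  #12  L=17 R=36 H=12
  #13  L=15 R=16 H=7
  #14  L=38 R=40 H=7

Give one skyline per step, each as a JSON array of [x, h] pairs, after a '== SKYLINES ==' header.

== SKYLINES ==
[[7,7],[8,0]]
[[7,7],[8,0],[47,7],[49,0]]
[[7,7],[8,9],[15,0],[47,7],[49,0]]
[[7,7],[8,11],[15,0],[47,7],[49,0]]
[[7,7],[8,11],[15,0],[36,7],[40,0],[47,7],[49,0]]
[[7,7],[8,11],[15,0],[16,9],[22,0],[36,7],[40,0],[47,7],[49,0]]
[[7,7],[8,11],[15,0],[16,9],[22,0],[36,7],[40,0],[47,7],[49,0]]
[[7,7],[8,11],[15,0],[16,9],[22,0],[36,7],[40,0],[46,18],[50,0]]
[[7,7],[8,12],[22,0],[36,7],[40,0],[46,18],[50,0]]
[[7,7],[8,12],[16,13],[18,12],[22,0],[36,7],[40,0],[46,18],[50,0]]
[[7,7],[8,12],[16,13],[18,12],[22,0],[36,7],[40,0],[46,18],[50,0]]
[[7,7],[8,12],[16,13],[18,12],[36,7],[40,0],[46,18],[50,0]]
[[7,7],[8,12],[16,13],[18,12],[36,7],[40,0],[46,18],[50,0]]
[[7,7],[8,12],[16,13],[18,12],[36,7],[40,0],[46,18],[50,0]]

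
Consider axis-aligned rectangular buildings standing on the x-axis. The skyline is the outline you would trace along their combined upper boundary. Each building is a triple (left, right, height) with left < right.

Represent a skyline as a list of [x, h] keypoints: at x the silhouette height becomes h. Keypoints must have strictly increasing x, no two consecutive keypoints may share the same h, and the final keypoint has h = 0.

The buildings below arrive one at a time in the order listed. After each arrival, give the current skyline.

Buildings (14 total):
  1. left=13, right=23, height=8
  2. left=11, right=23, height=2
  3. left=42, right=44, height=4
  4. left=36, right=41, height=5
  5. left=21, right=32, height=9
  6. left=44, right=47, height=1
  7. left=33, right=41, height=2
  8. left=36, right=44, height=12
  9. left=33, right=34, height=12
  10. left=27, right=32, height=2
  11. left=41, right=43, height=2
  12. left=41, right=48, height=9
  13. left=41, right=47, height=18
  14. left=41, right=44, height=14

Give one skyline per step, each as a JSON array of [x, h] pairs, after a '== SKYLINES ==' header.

== SKYLINES ==
[[13,8],[23,0]]
[[11,2],[13,8],[23,0]]
[[11,2],[13,8],[23,0],[42,4],[44,0]]
[[11,2],[13,8],[23,0],[36,5],[41,0],[42,4],[44,0]]
[[11,2],[13,8],[21,9],[32,0],[36,5],[41,0],[42,4],[44,0]]
[[11,2],[13,8],[21,9],[32,0],[36,5],[41,0],[42,4],[44,1],[47,0]]
[[11,2],[13,8],[21,9],[32,0],[33,2],[36,5],[41,0],[42,4],[44,1],[47,0]]
[[11,2],[13,8],[21,9],[32,0],[33,2],[36,12],[44,1],[47,0]]
[[11,2],[13,8],[21,9],[32,0],[33,12],[34,2],[36,12],[44,1],[47,0]]
[[11,2],[13,8],[21,9],[32,0],[33,12],[34,2],[36,12],[44,1],[47,0]]
[[11,2],[13,8],[21,9],[32,0],[33,12],[34,2],[36,12],[44,1],[47,0]]
[[11,2],[13,8],[21,9],[32,0],[33,12],[34,2],[36,12],[44,9],[48,0]]
[[11,2],[13,8],[21,9],[32,0],[33,12],[34,2],[36,12],[41,18],[47,9],[48,0]]
[[11,2],[13,8],[21,9],[32,0],[33,12],[34,2],[36,12],[41,18],[47,9],[48,0]]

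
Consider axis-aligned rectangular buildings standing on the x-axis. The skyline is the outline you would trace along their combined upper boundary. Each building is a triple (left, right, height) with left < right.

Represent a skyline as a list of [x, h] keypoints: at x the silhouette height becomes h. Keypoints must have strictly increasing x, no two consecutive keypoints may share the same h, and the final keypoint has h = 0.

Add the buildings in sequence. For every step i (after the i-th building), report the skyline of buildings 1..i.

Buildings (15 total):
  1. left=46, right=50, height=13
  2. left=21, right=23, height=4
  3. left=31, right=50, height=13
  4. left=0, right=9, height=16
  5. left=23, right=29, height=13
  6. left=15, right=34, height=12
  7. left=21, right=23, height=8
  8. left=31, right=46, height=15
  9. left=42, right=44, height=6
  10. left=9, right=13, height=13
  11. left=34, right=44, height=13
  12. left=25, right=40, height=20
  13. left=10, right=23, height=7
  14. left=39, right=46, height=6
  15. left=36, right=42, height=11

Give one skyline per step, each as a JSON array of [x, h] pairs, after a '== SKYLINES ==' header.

== SKYLINES ==
[[46,13],[50,0]]
[[21,4],[23,0],[46,13],[50,0]]
[[21,4],[23,0],[31,13],[50,0]]
[[0,16],[9,0],[21,4],[23,0],[31,13],[50,0]]
[[0,16],[9,0],[21,4],[23,13],[29,0],[31,13],[50,0]]
[[0,16],[9,0],[15,12],[23,13],[29,12],[31,13],[50,0]]
[[0,16],[9,0],[15,12],[23,13],[29,12],[31,13],[50,0]]
[[0,16],[9,0],[15,12],[23,13],[29,12],[31,15],[46,13],[50,0]]
[[0,16],[9,0],[15,12],[23,13],[29,12],[31,15],[46,13],[50,0]]
[[0,16],[9,13],[13,0],[15,12],[23,13],[29,12],[31,15],[46,13],[50,0]]
[[0,16],[9,13],[13,0],[15,12],[23,13],[29,12],[31,15],[46,13],[50,0]]
[[0,16],[9,13],[13,0],[15,12],[23,13],[25,20],[40,15],[46,13],[50,0]]
[[0,16],[9,13],[13,7],[15,12],[23,13],[25,20],[40,15],[46,13],[50,0]]
[[0,16],[9,13],[13,7],[15,12],[23,13],[25,20],[40,15],[46,13],[50,0]]
[[0,16],[9,13],[13,7],[15,12],[23,13],[25,20],[40,15],[46,13],[50,0]]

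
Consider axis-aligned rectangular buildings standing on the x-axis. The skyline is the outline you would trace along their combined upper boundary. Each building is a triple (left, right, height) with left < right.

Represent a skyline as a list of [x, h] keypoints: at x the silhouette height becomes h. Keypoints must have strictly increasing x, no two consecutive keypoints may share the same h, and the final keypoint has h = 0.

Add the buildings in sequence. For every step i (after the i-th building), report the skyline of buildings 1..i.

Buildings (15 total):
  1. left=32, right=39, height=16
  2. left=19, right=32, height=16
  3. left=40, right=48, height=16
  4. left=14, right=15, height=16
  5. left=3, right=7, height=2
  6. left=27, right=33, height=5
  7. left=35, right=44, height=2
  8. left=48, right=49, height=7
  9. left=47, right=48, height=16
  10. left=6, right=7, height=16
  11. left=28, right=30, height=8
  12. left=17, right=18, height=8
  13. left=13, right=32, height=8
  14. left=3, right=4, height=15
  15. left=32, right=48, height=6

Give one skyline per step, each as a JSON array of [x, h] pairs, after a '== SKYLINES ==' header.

== SKYLINES ==
[[32,16],[39,0]]
[[19,16],[39,0]]
[[19,16],[39,0],[40,16],[48,0]]
[[14,16],[15,0],[19,16],[39,0],[40,16],[48,0]]
[[3,2],[7,0],[14,16],[15,0],[19,16],[39,0],[40,16],[48,0]]
[[3,2],[7,0],[14,16],[15,0],[19,16],[39,0],[40,16],[48,0]]
[[3,2],[7,0],[14,16],[15,0],[19,16],[39,2],[40,16],[48,0]]
[[3,2],[7,0],[14,16],[15,0],[19,16],[39,2],[40,16],[48,7],[49,0]]
[[3,2],[7,0],[14,16],[15,0],[19,16],[39,2],[40,16],[48,7],[49,0]]
[[3,2],[6,16],[7,0],[14,16],[15,0],[19,16],[39,2],[40,16],[48,7],[49,0]]
[[3,2],[6,16],[7,0],[14,16],[15,0],[19,16],[39,2],[40,16],[48,7],[49,0]]
[[3,2],[6,16],[7,0],[14,16],[15,0],[17,8],[18,0],[19,16],[39,2],[40,16],[48,7],[49,0]]
[[3,2],[6,16],[7,0],[13,8],[14,16],[15,8],[19,16],[39,2],[40,16],[48,7],[49,0]]
[[3,15],[4,2],[6,16],[7,0],[13,8],[14,16],[15,8],[19,16],[39,2],[40,16],[48,7],[49,0]]
[[3,15],[4,2],[6,16],[7,0],[13,8],[14,16],[15,8],[19,16],[39,6],[40,16],[48,7],[49,0]]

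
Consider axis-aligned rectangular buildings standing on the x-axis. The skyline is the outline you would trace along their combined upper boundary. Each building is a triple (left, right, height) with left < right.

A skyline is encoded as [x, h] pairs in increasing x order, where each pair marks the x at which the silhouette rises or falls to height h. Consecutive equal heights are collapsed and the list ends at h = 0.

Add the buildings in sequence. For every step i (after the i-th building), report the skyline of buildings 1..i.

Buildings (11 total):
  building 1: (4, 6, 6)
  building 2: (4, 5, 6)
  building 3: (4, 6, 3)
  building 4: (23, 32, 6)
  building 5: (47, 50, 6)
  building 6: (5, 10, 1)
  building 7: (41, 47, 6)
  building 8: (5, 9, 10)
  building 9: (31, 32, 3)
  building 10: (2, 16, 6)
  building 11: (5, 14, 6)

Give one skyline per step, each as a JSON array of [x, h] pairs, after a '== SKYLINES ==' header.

== SKYLINES ==
[[4,6],[6,0]]
[[4,6],[6,0]]
[[4,6],[6,0]]
[[4,6],[6,0],[23,6],[32,0]]
[[4,6],[6,0],[23,6],[32,0],[47,6],[50,0]]
[[4,6],[6,1],[10,0],[23,6],[32,0],[47,6],[50,0]]
[[4,6],[6,1],[10,0],[23,6],[32,0],[41,6],[50,0]]
[[4,6],[5,10],[9,1],[10,0],[23,6],[32,0],[41,6],[50,0]]
[[4,6],[5,10],[9,1],[10,0],[23,6],[32,0],[41,6],[50,0]]
[[2,6],[5,10],[9,6],[16,0],[23,6],[32,0],[41,6],[50,0]]
[[2,6],[5,10],[9,6],[16,0],[23,6],[32,0],[41,6],[50,0]]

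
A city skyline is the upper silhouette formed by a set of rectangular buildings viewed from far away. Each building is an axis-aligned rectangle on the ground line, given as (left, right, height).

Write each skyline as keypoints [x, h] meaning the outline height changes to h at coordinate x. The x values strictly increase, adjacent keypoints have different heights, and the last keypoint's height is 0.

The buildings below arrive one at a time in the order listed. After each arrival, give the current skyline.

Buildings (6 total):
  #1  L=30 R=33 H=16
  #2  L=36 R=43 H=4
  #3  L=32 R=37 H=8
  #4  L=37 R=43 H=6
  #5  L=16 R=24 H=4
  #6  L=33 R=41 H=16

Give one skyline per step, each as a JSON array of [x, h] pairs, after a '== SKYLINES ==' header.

== SKYLINES ==
[[30,16],[33,0]]
[[30,16],[33,0],[36,4],[43,0]]
[[30,16],[33,8],[37,4],[43,0]]
[[30,16],[33,8],[37,6],[43,0]]
[[16,4],[24,0],[30,16],[33,8],[37,6],[43,0]]
[[16,4],[24,0],[30,16],[41,6],[43,0]]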